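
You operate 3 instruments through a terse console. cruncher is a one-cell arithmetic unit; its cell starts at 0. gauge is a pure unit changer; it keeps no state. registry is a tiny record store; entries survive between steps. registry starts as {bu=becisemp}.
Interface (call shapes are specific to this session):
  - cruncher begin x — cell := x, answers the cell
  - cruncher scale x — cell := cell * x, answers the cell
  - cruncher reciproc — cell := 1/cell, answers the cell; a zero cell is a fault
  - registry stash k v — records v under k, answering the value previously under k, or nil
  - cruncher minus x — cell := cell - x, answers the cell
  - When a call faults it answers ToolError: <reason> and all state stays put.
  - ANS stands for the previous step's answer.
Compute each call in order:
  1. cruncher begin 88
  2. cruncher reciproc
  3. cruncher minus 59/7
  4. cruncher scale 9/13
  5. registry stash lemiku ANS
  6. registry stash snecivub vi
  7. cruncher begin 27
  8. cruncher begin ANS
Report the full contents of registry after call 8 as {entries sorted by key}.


·→ cruncher begin(x='88')
·← 88
·→ cruncher reciproc()
·← 1/88
·→ cruncher minus(x='59/7')
·← -5185/616
·→ cruncher scale(x='9/13')
·← -46665/8008
·→ registry stash(k='lemiku', v='ANS')
·← nil
·→ registry stash(k='snecivub', v='vi')
·← nil
·→ cruncher begin(x='27')
·← 27
·→ cruncher begin(x='ANS')
·← 27

Answer: {bu=becisemp, lemiku=-46665/8008, snecivub=vi}


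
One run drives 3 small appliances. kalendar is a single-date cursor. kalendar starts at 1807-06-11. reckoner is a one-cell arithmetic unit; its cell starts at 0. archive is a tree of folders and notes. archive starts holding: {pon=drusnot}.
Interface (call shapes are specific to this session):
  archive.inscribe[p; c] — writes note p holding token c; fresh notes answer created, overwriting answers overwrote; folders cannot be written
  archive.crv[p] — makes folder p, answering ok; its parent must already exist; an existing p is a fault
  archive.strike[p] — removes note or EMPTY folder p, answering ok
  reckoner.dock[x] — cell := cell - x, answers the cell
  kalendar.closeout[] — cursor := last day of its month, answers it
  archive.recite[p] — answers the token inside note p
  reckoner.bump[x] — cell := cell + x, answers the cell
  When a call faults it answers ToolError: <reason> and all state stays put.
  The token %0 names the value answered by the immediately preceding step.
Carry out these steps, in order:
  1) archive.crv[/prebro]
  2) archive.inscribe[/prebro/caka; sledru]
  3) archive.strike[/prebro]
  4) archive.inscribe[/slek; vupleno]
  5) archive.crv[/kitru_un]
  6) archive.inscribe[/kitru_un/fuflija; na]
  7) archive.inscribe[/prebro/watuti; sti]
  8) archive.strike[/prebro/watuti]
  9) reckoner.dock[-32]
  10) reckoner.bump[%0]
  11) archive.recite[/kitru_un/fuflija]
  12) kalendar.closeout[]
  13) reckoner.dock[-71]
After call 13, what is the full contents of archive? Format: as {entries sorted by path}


==> archive.crv(p→/prebro)
<== ok
==> archive.inscribe(p→/prebro/caka, c→sledru)
<== created
==> archive.strike(p→/prebro)
<== ToolError: not empty
==> archive.inscribe(p→/slek, c→vupleno)
<== created
==> archive.crv(p→/kitru_un)
<== ok
==> archive.inscribe(p→/kitru_un/fuflija, c→na)
<== created
==> archive.inscribe(p→/prebro/watuti, c→sti)
<== created
==> archive.strike(p→/prebro/watuti)
<== ok
==> reckoner.dock(x→-32)
<== 32
==> reckoner.bump(x→%0)
<== 64
==> archive.recite(p→/kitru_un/fuflija)
<== na
==> kalendar.closeout()
<== 1807-06-30
==> reckoner.dock(x→-71)
<== 135

Answer: {kitru_un/, kitru_un/fuflija=na, pon=drusnot, prebro/, prebro/caka=sledru, slek=vupleno}


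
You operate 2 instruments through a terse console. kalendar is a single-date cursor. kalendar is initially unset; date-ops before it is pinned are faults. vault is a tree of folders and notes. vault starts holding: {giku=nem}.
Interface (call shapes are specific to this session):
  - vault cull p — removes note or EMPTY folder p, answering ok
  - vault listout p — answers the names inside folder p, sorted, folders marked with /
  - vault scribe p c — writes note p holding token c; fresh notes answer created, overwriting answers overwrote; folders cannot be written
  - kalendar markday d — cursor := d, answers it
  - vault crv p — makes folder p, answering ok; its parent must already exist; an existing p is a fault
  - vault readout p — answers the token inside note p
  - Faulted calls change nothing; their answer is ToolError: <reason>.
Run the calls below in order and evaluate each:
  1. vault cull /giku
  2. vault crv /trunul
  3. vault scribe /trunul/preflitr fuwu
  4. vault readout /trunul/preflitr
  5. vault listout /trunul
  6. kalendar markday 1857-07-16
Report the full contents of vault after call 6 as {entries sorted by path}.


! 1. vault cull(p: /giku) -> ok
! 2. vault crv(p: /trunul) -> ok
! 3. vault scribe(p: /trunul/preflitr, c: fuwu) -> created
! 4. vault readout(p: /trunul/preflitr) -> fuwu
! 5. vault listout(p: /trunul) -> [preflitr]
! 6. kalendar markday(d: 1857-07-16) -> 1857-07-16

Answer: {trunul/, trunul/preflitr=fuwu}


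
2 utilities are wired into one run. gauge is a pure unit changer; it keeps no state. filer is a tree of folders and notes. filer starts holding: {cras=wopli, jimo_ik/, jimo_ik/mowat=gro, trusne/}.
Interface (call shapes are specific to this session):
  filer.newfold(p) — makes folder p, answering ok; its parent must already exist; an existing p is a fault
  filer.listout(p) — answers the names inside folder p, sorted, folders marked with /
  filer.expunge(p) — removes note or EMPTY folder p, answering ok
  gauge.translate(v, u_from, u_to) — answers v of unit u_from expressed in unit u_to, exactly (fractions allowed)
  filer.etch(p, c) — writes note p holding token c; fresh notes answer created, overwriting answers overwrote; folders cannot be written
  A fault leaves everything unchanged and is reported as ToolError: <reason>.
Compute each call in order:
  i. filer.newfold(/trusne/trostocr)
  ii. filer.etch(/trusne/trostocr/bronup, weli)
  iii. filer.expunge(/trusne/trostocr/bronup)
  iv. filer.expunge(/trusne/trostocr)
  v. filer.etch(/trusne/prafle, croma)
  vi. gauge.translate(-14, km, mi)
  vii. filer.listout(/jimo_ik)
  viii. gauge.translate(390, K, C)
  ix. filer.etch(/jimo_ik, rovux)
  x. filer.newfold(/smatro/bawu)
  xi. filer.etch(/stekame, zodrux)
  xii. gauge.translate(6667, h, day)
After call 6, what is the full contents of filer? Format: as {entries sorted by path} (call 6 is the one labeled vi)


~$ filer.newfold p='/trusne/trostocr'
  ok
~$ filer.etch p='/trusne/trostocr/bronup' c='weli'
  created
~$ filer.expunge p='/trusne/trostocr/bronup'
  ok
~$ filer.expunge p='/trusne/trostocr'
  ok
~$ filer.etch p='/trusne/prafle' c='croma'
  created
~$ gauge.translate v='-14' u_from='km' u_to='mi'
  -109375/12573
~$ filer.listout p='/jimo_ik'
  [mowat]
~$ gauge.translate v='390' u_from='K' u_to='C'
  2337/20
~$ filer.etch p='/jimo_ik' c='rovux'
  ToolError: is a directory
~$ filer.newfold p='/smatro/bawu'
  ToolError: no parent
~$ filer.etch p='/stekame' c='zodrux'
  created
~$ gauge.translate v='6667' u_from='h' u_to='day'
  6667/24

Answer: {cras=wopli, jimo_ik/, jimo_ik/mowat=gro, trusne/, trusne/prafle=croma}


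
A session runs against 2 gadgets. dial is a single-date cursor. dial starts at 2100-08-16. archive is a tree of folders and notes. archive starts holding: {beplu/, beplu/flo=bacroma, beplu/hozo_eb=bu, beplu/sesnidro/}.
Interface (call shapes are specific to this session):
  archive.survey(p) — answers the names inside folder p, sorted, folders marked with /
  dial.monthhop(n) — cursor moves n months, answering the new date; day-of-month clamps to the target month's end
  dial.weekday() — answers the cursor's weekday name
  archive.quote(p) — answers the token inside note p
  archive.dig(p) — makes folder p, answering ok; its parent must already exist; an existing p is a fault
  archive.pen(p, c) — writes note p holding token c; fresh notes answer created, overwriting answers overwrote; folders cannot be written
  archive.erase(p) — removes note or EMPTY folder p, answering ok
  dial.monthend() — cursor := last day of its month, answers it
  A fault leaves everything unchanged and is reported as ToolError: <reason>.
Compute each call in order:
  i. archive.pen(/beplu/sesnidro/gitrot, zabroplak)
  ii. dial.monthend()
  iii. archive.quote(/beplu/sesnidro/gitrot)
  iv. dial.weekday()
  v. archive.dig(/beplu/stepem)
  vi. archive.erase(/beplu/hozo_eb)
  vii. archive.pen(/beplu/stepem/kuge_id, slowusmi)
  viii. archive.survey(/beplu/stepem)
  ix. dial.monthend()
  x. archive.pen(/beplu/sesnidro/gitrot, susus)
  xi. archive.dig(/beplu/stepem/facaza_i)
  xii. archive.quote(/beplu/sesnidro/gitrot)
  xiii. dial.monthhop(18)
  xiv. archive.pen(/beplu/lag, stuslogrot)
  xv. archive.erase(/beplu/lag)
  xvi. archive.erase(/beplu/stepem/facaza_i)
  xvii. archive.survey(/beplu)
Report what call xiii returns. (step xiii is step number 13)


I try pen(/beplu/sesnidro/gitrot, zabroplak), which returns created.
I use monthend(), — result: 2100-08-31.
Then quote(/beplu/sesnidro/gitrot), yielding zabroplak.
Now I run weekday(), and get Tuesday.
I use dig(/beplu/stepem), and see ok.
I run erase(/beplu/hozo_eb): ok.
I try pen(/beplu/stepem/kuge_id, slowusmi), yielding created.
I try survey(/beplu/stepem), which returns [kuge_id].
I use monthend, and see 2100-08-31.
I invoke pen(/beplu/sesnidro/gitrot, susus): overwrote.
Then dig(/beplu/stepem/facaza_i), — result: ok.
I call quote(/beplu/sesnidro/gitrot), and observe susus.
Now I run monthhop(18), giving 2102-02-28.
I call pen(/beplu/lag, stuslogrot), which returns created.
Then erase(/beplu/lag), yielding ok.
I invoke erase(/beplu/stepem/facaza_i), and observe ok.
Invoking survey(/beplu), yielding [flo, sesnidro/, stepem/].

Answer: 2102-02-28


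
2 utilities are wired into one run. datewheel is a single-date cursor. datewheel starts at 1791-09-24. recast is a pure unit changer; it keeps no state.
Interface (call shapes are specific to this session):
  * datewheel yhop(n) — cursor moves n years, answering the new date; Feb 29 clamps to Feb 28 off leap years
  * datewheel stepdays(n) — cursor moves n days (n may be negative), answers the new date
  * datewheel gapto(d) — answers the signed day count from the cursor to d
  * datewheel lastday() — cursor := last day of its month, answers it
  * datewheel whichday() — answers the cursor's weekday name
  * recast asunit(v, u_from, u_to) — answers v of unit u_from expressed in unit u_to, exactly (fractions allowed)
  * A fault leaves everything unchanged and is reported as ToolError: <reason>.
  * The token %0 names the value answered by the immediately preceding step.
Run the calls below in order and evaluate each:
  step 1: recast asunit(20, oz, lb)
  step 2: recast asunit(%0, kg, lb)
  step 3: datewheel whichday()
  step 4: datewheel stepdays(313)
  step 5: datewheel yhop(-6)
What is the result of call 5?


Answer: 1786-08-02

Derivation:
Step: recast asunit[v='20'; u_from='oz'; u_to='lb']
Result: 5/4
Step: recast asunit[v='%0'; u_from='kg'; u_to='lb']
Result: 125000000/45359237
Step: datewheel whichday[]
Result: Saturday
Step: datewheel stepdays[n='313']
Result: 1792-08-02
Step: datewheel yhop[n='-6']
Result: 1786-08-02


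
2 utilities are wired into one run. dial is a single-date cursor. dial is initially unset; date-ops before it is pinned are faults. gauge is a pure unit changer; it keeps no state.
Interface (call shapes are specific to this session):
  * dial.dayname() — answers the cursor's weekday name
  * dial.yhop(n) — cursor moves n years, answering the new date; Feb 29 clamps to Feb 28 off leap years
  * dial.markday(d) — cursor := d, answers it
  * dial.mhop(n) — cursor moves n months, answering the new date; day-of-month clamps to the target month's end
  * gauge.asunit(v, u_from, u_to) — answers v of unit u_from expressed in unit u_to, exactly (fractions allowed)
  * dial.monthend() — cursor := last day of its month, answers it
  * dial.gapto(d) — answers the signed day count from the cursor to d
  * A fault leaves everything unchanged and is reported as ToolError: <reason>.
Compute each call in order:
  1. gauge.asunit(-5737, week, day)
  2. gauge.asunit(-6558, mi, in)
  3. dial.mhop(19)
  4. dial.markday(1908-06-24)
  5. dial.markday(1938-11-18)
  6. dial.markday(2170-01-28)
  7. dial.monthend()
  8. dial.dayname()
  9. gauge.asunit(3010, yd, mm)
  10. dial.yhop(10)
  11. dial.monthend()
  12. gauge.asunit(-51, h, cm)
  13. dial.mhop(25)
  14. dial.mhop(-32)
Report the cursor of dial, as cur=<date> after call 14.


Answer: cur=2179-06-28

Derivation:
-> gauge.asunit(-5737, week, day)
<- -40159
-> gauge.asunit(-6558, mi, in)
<- -415514880
-> dial.mhop(19)
<- ToolError: no date set
-> dial.markday(1908-06-24)
<- 1908-06-24
-> dial.markday(1938-11-18)
<- 1938-11-18
-> dial.markday(2170-01-28)
<- 2170-01-28
-> dial.monthend()
<- 2170-01-31
-> dial.dayname()
<- Wednesday
-> gauge.asunit(3010, yd, mm)
<- 2752344
-> dial.yhop(10)
<- 2180-01-31
-> dial.monthend()
<- 2180-01-31
-> gauge.asunit(-51, h, cm)
<- ToolError: incompatible units
-> dial.mhop(25)
<- 2182-02-28
-> dial.mhop(-32)
<- 2179-06-28


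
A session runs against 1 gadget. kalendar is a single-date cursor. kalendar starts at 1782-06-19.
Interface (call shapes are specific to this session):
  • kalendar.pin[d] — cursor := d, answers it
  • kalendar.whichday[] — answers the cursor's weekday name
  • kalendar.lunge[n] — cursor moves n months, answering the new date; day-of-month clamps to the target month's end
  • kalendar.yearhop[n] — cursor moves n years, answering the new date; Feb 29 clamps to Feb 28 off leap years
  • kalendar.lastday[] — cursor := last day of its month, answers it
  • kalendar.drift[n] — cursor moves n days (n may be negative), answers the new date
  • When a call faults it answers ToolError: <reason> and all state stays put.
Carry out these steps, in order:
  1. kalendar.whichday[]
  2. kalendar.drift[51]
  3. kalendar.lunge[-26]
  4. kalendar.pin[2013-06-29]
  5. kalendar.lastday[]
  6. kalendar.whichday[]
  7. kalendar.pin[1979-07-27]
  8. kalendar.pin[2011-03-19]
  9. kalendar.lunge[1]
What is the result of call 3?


Invoking whichday, and see Wednesday.
Using drift using n: 51, which returns 1782-08-09.
I run lunge using n: -26, and observe 1780-06-09.
Then pin using d: 2013-06-29, and observe 2013-06-29.
Then lastday, — result: 2013-06-30.
I run whichday, giving Sunday.
I invoke pin using d: 1979-07-27, which returns 1979-07-27.
Calling pin using d: 2011-03-19: 2011-03-19.
Now I run lunge using n: 1, and get 2011-04-19.

Answer: 1780-06-09


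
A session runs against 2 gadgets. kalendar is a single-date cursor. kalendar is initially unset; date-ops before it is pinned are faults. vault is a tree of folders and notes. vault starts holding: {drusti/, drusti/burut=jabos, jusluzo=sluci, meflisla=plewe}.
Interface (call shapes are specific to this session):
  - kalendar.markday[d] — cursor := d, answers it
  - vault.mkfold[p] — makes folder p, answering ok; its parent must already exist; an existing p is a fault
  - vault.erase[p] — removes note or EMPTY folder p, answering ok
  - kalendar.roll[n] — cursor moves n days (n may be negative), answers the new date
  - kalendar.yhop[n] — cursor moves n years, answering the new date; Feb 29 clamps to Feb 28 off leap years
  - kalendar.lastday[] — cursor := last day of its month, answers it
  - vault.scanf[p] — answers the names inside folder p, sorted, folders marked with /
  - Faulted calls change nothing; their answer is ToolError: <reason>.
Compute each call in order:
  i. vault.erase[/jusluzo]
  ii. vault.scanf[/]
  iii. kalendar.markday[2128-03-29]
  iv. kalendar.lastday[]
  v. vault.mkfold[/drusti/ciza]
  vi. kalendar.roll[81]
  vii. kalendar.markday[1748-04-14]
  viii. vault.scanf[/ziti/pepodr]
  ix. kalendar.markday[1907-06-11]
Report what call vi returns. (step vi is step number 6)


~$ vault.erase p→/jusluzo
= ok
~$ vault.scanf p→/
= [drusti/, meflisla]
~$ kalendar.markday d→2128-03-29
= 2128-03-29
~$ kalendar.lastday
= 2128-03-31
~$ vault.mkfold p→/drusti/ciza
= ok
~$ kalendar.roll n→81
= 2128-06-20
~$ kalendar.markday d→1748-04-14
= 1748-04-14
~$ vault.scanf p→/ziti/pepodr
= ToolError: not found
~$ kalendar.markday d→1907-06-11
= 1907-06-11

Answer: 2128-06-20


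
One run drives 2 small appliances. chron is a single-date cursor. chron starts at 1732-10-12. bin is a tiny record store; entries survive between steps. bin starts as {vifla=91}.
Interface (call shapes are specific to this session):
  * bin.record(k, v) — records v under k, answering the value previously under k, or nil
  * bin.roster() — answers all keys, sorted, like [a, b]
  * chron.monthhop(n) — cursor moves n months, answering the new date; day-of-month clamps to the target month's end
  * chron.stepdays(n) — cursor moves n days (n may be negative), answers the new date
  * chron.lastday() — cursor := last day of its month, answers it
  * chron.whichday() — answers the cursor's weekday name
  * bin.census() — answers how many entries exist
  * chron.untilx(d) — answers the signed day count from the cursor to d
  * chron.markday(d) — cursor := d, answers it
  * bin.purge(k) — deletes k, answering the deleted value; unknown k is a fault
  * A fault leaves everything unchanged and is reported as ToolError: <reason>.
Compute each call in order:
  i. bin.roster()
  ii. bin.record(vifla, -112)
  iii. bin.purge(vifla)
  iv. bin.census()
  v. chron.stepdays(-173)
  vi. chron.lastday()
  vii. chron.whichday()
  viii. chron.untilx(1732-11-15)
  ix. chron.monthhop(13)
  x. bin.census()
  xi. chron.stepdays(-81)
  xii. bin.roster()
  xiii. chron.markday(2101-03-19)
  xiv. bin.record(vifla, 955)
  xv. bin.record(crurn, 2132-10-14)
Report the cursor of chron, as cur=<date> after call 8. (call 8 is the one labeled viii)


I use roster(), and see [vifla].
Invoking record(k='vifla', v='-112'), and see 91.
Using purge(k='vifla'), and get -112.
Next I call census, and get 0.
Next I call stepdays(n='-173'), giving 1732-04-22.
Invoking lastday(): 1732-04-30.
Now I run whichday: Wednesday.
I call untilx(d='1732-11-15'), giving 199.
I call monthhop(n='13'), and observe 1733-05-30.
Calling census(): 0.
Next I call stepdays(n='-81'), which returns 1733-03-10.
Now I run roster(), giving [].
Calling markday(d='2101-03-19'), which returns 2101-03-19.
Next I call record(k='vifla', v='955'), yielding nil.
I try record(k='crurn', v='2132-10-14'), giving nil.

Answer: cur=1732-04-30


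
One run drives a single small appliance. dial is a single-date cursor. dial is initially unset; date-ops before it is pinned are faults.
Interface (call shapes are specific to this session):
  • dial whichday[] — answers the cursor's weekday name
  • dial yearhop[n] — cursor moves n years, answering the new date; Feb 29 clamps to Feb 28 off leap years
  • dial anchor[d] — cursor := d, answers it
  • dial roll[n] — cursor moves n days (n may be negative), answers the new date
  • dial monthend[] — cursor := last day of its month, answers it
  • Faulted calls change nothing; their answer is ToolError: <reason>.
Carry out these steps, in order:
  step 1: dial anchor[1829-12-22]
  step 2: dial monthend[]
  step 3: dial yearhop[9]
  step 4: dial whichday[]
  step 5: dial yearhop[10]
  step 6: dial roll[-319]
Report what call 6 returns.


I call dial anchor using 1829-12-22, which returns 1829-12-22.
I call dial monthend, and get 1829-12-31.
Next I call dial yearhop using 9, and get 1838-12-31.
Calling dial whichday, yielding Monday.
Invoking dial yearhop using 10, — result: 1848-12-31.
I invoke dial roll using -319, and observe 1848-02-16.

Answer: 1848-02-16


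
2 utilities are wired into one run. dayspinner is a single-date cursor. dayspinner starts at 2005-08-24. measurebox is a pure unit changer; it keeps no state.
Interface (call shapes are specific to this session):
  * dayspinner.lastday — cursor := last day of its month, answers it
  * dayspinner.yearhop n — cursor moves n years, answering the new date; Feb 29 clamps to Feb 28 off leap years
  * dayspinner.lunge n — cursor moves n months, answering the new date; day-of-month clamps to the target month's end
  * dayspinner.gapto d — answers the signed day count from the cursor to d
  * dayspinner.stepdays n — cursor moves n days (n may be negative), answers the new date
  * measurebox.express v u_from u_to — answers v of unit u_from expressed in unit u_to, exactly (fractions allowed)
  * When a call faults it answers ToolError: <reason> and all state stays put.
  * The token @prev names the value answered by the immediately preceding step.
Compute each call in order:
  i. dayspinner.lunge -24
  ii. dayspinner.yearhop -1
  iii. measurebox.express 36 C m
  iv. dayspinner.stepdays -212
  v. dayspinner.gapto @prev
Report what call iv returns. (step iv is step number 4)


Answer: 2002-01-24

Derivation:
;; dayspinner.lunge(n=-24) == 2003-08-24
;; dayspinner.yearhop(n=-1) == 2002-08-24
;; measurebox.express(v=36, u_from=C, u_to=m) == ToolError: incompatible units
;; dayspinner.stepdays(n=-212) == 2002-01-24
;; dayspinner.gapto(d=@prev) == 0


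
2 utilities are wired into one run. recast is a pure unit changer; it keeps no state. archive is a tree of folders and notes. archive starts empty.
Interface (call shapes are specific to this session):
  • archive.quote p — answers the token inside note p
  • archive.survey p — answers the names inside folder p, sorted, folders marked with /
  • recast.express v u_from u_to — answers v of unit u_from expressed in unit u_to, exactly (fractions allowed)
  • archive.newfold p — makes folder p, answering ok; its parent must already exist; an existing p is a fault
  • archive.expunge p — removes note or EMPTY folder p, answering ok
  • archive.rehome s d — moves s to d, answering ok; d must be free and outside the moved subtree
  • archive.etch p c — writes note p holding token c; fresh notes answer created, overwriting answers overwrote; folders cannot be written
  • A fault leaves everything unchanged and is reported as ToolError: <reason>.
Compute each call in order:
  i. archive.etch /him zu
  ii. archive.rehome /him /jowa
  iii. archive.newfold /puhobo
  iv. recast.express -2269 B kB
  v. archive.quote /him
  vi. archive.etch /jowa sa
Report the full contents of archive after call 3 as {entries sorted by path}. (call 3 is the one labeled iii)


Using archive.etch using p='/him', c='zu', giving created.
Using archive.rehome using s='/him', d='/jowa', and observe ok.
I use archive.newfold using p='/puhobo', → ok.
I use recast.express using v='-2269', u_from='B', u_to='kB', yielding -2269/1000.
Then archive.quote using p='/him', which returns ToolError: not found.
Invoking archive.etch using p='/jowa', c='sa', which returns overwrote.

Answer: {jowa=zu, puhobo/}


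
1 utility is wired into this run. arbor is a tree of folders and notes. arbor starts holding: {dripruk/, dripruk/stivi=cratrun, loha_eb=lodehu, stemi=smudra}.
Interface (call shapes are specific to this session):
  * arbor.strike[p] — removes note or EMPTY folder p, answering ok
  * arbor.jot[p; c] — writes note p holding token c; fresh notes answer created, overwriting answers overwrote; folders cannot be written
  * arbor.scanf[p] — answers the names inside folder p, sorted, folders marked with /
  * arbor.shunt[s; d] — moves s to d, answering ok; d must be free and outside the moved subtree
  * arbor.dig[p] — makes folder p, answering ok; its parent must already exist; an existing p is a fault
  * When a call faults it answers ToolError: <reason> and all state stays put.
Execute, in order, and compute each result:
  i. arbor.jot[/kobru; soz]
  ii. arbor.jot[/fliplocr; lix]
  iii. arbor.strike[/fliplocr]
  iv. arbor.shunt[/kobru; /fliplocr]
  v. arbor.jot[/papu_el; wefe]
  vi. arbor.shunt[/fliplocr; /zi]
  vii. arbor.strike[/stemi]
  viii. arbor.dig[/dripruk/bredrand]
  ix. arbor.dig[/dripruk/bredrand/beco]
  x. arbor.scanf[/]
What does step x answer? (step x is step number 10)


Answer: [dripruk/, loha_eb, papu_el, zi]

Derivation:
Step: arbor.jot[p: /kobru; c: soz]
Result: created
Step: arbor.jot[p: /fliplocr; c: lix]
Result: created
Step: arbor.strike[p: /fliplocr]
Result: ok
Step: arbor.shunt[s: /kobru; d: /fliplocr]
Result: ok
Step: arbor.jot[p: /papu_el; c: wefe]
Result: created
Step: arbor.shunt[s: /fliplocr; d: /zi]
Result: ok
Step: arbor.strike[p: /stemi]
Result: ok
Step: arbor.dig[p: /dripruk/bredrand]
Result: ok
Step: arbor.dig[p: /dripruk/bredrand/beco]
Result: ok
Step: arbor.scanf[p: /]
Result: [dripruk/, loha_eb, papu_el, zi]


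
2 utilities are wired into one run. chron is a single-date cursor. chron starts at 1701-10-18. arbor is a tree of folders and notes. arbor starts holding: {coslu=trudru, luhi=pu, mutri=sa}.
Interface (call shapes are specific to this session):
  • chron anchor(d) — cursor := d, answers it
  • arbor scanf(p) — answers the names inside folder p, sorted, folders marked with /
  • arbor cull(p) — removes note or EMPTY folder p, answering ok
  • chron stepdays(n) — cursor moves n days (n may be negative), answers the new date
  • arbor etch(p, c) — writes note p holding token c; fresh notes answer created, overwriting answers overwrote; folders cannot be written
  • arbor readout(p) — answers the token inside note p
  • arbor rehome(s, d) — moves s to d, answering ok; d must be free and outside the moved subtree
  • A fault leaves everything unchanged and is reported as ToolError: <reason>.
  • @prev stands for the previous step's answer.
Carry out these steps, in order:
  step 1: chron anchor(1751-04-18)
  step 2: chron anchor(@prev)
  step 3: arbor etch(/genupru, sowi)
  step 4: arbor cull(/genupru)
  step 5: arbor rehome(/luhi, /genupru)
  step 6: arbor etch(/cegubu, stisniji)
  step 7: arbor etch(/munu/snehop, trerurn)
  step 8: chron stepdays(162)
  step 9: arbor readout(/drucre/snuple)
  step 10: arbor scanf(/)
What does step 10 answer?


Answer: [cegubu, coslu, genupru, mutri]

Derivation:
CALL chron anchor[d→1751-04-18]
RET  1751-04-18
CALL chron anchor[d→@prev]
RET  1751-04-18
CALL arbor etch[p→/genupru; c→sowi]
RET  created
CALL arbor cull[p→/genupru]
RET  ok
CALL arbor rehome[s→/luhi; d→/genupru]
RET  ok
CALL arbor etch[p→/cegubu; c→stisniji]
RET  created
CALL arbor etch[p→/munu/snehop; c→trerurn]
RET  ToolError: no parent
CALL chron stepdays[n→162]
RET  1751-09-27
CALL arbor readout[p→/drucre/snuple]
RET  ToolError: not found
CALL arbor scanf[p→/]
RET  [cegubu, coslu, genupru, mutri]


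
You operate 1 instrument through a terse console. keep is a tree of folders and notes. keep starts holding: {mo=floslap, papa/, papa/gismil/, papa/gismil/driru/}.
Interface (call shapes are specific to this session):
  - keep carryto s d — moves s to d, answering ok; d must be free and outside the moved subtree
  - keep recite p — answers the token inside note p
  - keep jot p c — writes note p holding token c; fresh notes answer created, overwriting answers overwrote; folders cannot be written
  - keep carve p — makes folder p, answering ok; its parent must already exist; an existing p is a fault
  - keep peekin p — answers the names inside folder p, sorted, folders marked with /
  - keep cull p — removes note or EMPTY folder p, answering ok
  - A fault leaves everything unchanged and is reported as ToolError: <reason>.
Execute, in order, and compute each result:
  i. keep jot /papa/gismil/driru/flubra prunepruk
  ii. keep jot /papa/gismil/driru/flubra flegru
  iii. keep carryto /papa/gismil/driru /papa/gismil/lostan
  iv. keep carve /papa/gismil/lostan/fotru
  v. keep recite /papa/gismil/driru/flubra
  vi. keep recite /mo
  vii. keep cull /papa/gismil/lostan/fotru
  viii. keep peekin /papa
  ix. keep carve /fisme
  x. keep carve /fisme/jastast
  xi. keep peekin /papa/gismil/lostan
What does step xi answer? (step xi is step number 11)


Do: keep jot[p=/papa/gismil/driru/flubra; c=prunepruk]
See: created
Do: keep jot[p=/papa/gismil/driru/flubra; c=flegru]
See: overwrote
Do: keep carryto[s=/papa/gismil/driru; d=/papa/gismil/lostan]
See: ok
Do: keep carve[p=/papa/gismil/lostan/fotru]
See: ok
Do: keep recite[p=/papa/gismil/driru/flubra]
See: ToolError: not found
Do: keep recite[p=/mo]
See: floslap
Do: keep cull[p=/papa/gismil/lostan/fotru]
See: ok
Do: keep peekin[p=/papa]
See: [gismil/]
Do: keep carve[p=/fisme]
See: ok
Do: keep carve[p=/fisme/jastast]
See: ok
Do: keep peekin[p=/papa/gismil/lostan]
See: [flubra]

Answer: [flubra]


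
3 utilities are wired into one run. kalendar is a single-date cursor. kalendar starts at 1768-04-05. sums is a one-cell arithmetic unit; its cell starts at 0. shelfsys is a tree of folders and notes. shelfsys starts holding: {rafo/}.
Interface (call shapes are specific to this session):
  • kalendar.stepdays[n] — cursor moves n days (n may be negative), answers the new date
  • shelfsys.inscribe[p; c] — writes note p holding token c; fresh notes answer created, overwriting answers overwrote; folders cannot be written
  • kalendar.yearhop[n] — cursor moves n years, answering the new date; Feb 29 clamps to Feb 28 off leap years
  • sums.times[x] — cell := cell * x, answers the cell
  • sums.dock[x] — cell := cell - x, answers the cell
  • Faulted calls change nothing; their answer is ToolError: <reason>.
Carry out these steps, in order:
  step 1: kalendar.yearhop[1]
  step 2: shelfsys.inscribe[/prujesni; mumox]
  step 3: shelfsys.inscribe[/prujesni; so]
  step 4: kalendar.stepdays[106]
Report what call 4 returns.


Answer: 1769-07-20

Derivation:
I call yearhop using n→1, and get 1769-04-05.
I try inscribe using p→/prujesni, c→mumox, giving created.
Invoking inscribe using p→/prujesni, c→so, and observe overwrote.
I call stepdays using n→106, which returns 1769-07-20.


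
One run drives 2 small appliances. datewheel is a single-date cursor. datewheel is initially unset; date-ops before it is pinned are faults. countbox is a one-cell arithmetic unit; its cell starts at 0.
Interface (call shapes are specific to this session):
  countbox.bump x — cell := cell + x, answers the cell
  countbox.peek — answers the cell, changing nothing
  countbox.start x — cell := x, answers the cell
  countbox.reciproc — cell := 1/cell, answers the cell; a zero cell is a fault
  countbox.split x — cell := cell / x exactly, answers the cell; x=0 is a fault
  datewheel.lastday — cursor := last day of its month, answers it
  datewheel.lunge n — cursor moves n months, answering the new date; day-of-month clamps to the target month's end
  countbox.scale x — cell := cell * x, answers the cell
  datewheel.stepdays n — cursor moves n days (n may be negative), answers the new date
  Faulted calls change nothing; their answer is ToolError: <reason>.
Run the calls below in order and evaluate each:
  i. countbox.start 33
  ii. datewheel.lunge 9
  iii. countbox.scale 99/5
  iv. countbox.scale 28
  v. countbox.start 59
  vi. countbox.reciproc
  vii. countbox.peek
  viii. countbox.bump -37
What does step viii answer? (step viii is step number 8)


Next I call countbox.start using x→33, giving 33.
I run datewheel.lunge using n→9, and observe ToolError: no date set.
I invoke countbox.scale using x→99/5, and see 3267/5.
I use countbox.scale using x→28, — result: 91476/5.
Using countbox.start using x→59, and observe 59.
Next I call countbox.reciproc(), giving 1/59.
Using countbox.peek(), and see 1/59.
I invoke countbox.bump using x→-37, and see -2182/59.

Answer: -2182/59


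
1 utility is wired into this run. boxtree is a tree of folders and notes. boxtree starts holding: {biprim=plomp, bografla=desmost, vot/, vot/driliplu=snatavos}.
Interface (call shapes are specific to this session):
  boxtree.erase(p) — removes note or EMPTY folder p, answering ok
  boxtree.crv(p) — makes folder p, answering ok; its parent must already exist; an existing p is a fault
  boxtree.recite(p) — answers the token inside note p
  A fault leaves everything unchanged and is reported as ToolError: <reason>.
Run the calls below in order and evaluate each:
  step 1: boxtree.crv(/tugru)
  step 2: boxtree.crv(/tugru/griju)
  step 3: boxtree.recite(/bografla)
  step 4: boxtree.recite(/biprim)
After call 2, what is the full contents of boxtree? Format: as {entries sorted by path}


Answer: {biprim=plomp, bografla=desmost, tugru/, tugru/griju/, vot/, vot/driliplu=snatavos}

Derivation:
// crv(p→/tugru) ~> ok
// crv(p→/tugru/griju) ~> ok
// recite(p→/bografla) ~> desmost
// recite(p→/biprim) ~> plomp


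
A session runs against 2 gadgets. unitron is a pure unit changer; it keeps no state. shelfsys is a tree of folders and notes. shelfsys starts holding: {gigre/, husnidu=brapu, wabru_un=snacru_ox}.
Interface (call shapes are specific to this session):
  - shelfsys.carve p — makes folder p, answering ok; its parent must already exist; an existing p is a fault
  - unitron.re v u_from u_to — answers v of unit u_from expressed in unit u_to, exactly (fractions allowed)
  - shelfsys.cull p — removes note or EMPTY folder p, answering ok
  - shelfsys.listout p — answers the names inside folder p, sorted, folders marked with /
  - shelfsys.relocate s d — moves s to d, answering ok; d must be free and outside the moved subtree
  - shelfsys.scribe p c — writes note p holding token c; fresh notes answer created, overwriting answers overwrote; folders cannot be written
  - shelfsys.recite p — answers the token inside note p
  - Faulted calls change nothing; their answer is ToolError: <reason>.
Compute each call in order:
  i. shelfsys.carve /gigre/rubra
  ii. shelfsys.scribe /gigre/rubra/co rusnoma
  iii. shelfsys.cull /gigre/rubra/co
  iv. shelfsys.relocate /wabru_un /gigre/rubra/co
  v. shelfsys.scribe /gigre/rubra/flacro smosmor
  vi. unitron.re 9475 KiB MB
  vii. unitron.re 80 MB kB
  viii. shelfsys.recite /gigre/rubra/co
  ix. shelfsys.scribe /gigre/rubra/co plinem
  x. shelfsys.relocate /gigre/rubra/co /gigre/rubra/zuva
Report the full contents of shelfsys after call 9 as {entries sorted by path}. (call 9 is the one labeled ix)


Answer: {gigre/, gigre/rubra/, gigre/rubra/co=plinem, gigre/rubra/flacro=smosmor, husnidu=brapu}

Derivation:
Act: carve[p→/gigre/rubra]
Obs: ok
Act: scribe[p→/gigre/rubra/co; c→rusnoma]
Obs: created
Act: cull[p→/gigre/rubra/co]
Obs: ok
Act: relocate[s→/wabru_un; d→/gigre/rubra/co]
Obs: ok
Act: scribe[p→/gigre/rubra/flacro; c→smosmor]
Obs: created
Act: re[v→9475; u_from→KiB; u_to→MB]
Obs: 6064/625
Act: re[v→80; u_from→MB; u_to→kB]
Obs: 80000
Act: recite[p→/gigre/rubra/co]
Obs: snacru_ox
Act: scribe[p→/gigre/rubra/co; c→plinem]
Obs: overwrote
Act: relocate[s→/gigre/rubra/co; d→/gigre/rubra/zuva]
Obs: ok


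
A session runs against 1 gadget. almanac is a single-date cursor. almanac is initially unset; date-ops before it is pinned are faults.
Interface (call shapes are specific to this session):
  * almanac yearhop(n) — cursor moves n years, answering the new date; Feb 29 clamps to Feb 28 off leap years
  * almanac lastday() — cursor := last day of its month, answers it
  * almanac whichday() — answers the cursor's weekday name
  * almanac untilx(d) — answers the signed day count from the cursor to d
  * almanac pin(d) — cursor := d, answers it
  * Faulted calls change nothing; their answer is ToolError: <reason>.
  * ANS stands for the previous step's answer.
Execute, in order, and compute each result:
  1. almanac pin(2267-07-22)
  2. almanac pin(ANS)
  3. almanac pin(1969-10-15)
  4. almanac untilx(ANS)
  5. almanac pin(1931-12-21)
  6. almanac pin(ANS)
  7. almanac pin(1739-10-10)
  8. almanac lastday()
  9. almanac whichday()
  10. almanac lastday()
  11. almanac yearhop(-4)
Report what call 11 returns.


Act: almanac pin[d=2267-07-22]
Obs: 2267-07-22
Act: almanac pin[d=ANS]
Obs: 2267-07-22
Act: almanac pin[d=1969-10-15]
Obs: 1969-10-15
Act: almanac untilx[d=ANS]
Obs: 0
Act: almanac pin[d=1931-12-21]
Obs: 1931-12-21
Act: almanac pin[d=ANS]
Obs: 1931-12-21
Act: almanac pin[d=1739-10-10]
Obs: 1739-10-10
Act: almanac lastday[]
Obs: 1739-10-31
Act: almanac whichday[]
Obs: Saturday
Act: almanac lastday[]
Obs: 1739-10-31
Act: almanac yearhop[n=-4]
Obs: 1735-10-31

Answer: 1735-10-31


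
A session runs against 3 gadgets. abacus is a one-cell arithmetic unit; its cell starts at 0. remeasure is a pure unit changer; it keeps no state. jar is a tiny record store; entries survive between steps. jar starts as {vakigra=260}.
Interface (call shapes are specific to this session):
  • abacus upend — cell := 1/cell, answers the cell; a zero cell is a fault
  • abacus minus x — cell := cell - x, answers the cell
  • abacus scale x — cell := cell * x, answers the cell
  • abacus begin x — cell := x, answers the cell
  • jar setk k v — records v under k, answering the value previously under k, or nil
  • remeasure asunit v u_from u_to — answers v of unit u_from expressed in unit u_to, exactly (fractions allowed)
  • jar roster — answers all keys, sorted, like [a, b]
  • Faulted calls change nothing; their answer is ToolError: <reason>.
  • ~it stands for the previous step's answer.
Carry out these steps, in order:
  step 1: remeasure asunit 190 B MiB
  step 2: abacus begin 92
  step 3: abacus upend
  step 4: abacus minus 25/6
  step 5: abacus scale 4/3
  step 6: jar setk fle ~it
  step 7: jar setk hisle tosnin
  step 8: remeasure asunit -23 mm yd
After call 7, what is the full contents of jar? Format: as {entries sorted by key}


Answer: {fle=-1147/207, hisle=tosnin, vakigra=260}

Derivation:
> remeasure asunit v→190 u_from→B u_to→MiB
:: 95/524288
> abacus begin x→92
:: 92
> abacus upend
:: 1/92
> abacus minus x→25/6
:: -1147/276
> abacus scale x→4/3
:: -1147/207
> jar setk k→fle v→~it
:: nil
> jar setk k→hisle v→tosnin
:: nil
> remeasure asunit v→-23 u_from→mm u_to→yd
:: -115/4572


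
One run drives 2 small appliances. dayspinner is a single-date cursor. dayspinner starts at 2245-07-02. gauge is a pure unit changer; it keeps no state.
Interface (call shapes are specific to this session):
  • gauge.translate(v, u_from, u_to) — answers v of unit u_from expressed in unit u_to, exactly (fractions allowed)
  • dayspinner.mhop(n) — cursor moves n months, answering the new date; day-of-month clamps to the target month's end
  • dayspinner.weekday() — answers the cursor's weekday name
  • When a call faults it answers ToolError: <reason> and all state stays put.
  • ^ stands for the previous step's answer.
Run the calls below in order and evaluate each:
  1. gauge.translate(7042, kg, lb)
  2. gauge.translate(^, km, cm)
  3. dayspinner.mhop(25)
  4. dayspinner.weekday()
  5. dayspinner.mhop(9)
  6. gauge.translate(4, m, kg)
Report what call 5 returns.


Answer: 2248-05-02

Derivation:
# gauge.translate(v→7042, u_from→kg, u_to→lb) => 100600000000/6479891
# gauge.translate(v→^, u_from→km, u_to→cm) => 10060000000000000/6479891
# dayspinner.mhop(n→25) => 2247-08-02
# dayspinner.weekday() => Monday
# dayspinner.mhop(n→9) => 2248-05-02
# gauge.translate(v→4, u_from→m, u_to→kg) => ToolError: incompatible units


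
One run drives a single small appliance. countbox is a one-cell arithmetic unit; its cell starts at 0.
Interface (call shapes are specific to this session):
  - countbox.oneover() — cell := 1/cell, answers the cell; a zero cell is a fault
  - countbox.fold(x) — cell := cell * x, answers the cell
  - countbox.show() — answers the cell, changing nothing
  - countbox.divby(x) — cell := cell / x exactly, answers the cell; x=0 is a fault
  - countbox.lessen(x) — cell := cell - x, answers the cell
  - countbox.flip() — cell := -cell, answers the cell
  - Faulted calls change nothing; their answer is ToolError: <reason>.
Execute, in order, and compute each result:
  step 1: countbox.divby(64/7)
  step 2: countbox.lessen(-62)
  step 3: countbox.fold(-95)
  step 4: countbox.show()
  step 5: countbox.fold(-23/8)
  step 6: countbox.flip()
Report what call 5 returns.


Answer: 67735/4

Derivation:
-> divby(x=64/7)
<- 0
-> lessen(x=-62)
<- 62
-> fold(x=-95)
<- -5890
-> show()
<- -5890
-> fold(x=-23/8)
<- 67735/4
-> flip()
<- -67735/4
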